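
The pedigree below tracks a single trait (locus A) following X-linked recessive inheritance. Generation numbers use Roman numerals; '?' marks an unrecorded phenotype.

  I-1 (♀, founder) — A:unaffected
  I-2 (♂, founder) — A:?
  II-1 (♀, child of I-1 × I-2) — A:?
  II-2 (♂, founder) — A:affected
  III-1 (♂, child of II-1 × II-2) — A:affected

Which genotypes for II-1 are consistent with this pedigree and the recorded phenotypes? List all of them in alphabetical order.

II-1 ∈ {X^AX^a, X^aX^a}

A/I-1 un ·: X^AX^A|X^AX^a
A/I-2 ? ·: X^AY|X^aY
A/II-1 ? I-1×I-2: X^AX^a|X^aX^a
A/II-2 aff ·: X^aY
A/III-1 aff II-1×II-2: X^aY
⇒ A over [I-1,I-2,II-1,II-2,III-1]: 4 consistent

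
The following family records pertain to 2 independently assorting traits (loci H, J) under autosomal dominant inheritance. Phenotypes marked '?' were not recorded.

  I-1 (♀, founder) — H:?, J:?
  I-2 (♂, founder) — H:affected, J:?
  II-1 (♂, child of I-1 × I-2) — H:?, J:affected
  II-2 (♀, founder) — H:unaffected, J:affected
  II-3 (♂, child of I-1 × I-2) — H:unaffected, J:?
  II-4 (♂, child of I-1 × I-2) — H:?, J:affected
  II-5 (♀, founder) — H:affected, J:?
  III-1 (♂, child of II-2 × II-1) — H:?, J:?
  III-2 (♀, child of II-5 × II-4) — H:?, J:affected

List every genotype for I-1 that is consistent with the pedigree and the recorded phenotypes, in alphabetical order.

I-1 ∈ {Hh JJ, Hh Jj, Hh jj, hh JJ, hh Jj, hh jj}

H/I-1 ? ·: hh|Hh
H/I-2 aff ·: Hh
H/II-1 ? I-1×I-2: hh|Hh|HH
H/II-2 un ·: hh
H/II-3 un I-1×I-2: hh
H/II-4 ? I-1×I-2: hh|Hh|HH
H/II-5 aff ·: Hh|HH
H/III-1 ? II-2×II-1: hh|Hh
H/III-2 ? II-5×II-4: hh|Hh|HH
⇒ H over [I-1,I-2,II-1,II-2,II-3,II-4,II-5,III-1,III-2]: 68 consistent
J/I-1 ? ·: jj|Jj|JJ
J/I-2 ? ·: jj|Jj|JJ
J/II-1 aff I-1×I-2: Jj|JJ
J/II-2 aff ·: Jj|JJ
J/II-3 ? I-1×I-2: jj|Jj|JJ
J/II-4 aff I-1×I-2: Jj|JJ
J/II-5 ? ·: jj|Jj|JJ
J/III-1 ? II-2×II-1: jj|Jj|JJ
J/III-2 aff II-5×II-4: Jj|JJ
⇒ J over [I-1,I-2,II-1,II-2,II-3,II-4,II-5,III-1,III-2]: 666 consistent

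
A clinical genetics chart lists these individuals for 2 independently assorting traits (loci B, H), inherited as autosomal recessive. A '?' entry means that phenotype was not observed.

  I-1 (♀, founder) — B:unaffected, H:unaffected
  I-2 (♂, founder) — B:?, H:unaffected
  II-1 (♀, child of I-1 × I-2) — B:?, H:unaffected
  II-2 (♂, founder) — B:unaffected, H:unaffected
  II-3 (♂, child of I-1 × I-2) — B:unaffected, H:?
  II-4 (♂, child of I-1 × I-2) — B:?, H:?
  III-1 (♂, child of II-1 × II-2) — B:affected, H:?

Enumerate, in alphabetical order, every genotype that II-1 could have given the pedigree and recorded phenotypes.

B/I-1 un ·: BB|Bb
B/I-2 ? ·: BB|Bb|bb
B/II-1 ? I-1×I-2: Bb|bb
B/II-2 un ·: Bb
B/II-3 un I-1×I-2: BB|Bb
B/II-4 ? I-1×I-2: BB|Bb|bb
B/III-1 aff II-1×II-2: bb
⇒ B over [I-1,I-2,II-1,II-2,II-3,II-4,III-1]: 25 consistent
H/I-1 un ·: HH|Hh
H/I-2 un ·: HH|Hh
H/II-1 un I-1×I-2: HH|Hh
H/II-2 un ·: HH|Hh
H/II-3 ? I-1×I-2: HH|Hh|hh
H/II-4 ? I-1×I-2: HH|Hh|hh
H/III-1 ? II-1×II-2: HH|Hh|hh
⇒ H over [I-1,I-2,II-1,II-2,II-3,II-4,III-1]: 139 consistent

II-1 ∈ {Bb HH, Bb Hh, bb HH, bb Hh}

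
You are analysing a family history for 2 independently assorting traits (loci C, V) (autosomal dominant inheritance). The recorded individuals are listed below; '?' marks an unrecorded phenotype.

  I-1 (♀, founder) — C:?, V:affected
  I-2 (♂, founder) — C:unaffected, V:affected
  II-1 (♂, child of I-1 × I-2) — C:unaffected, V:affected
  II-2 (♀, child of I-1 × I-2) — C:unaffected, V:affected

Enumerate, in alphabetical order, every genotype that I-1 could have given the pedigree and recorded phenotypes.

C/I-1 ? ·: cc|Cc
C/I-2 un ·: cc
C/II-1 un I-1×I-2: cc
C/II-2 un I-1×I-2: cc
⇒ C over [I-1,I-2,II-1,II-2]: 2 consistent
V/I-1 aff ·: Vv|VV
V/I-2 aff ·: Vv|VV
V/II-1 aff I-1×I-2: Vv|VV
V/II-2 aff I-1×I-2: Vv|VV
⇒ V over [I-1,I-2,II-1,II-2]: 13 consistent

I-1 ∈ {Cc VV, Cc Vv, cc VV, cc Vv}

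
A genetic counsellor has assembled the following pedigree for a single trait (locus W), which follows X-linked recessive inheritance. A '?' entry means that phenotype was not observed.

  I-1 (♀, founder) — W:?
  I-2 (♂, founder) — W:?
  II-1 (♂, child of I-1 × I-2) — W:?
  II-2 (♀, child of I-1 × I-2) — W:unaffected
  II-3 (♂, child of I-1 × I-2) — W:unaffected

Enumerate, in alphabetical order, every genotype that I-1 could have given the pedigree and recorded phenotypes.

W/I-1 ? ·: X^WX^W|X^WX^w
W/I-2 ? ·: X^WY|X^wY
W/II-1 ? I-1×I-2: X^WY|X^wY
W/II-2 un I-1×I-2: X^WX^W|X^WX^w
W/II-3 un I-1×I-2: X^WY
⇒ W over [I-1,I-2,II-1,II-2,II-3]: 8 consistent

I-1 ∈ {X^WX^W, X^WX^w}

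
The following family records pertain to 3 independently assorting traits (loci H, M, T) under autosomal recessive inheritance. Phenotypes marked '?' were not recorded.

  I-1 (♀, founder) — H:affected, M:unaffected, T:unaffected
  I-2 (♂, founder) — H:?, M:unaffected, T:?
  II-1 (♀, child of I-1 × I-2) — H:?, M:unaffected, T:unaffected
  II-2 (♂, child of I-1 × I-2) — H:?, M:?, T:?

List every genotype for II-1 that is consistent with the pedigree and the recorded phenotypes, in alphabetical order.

H/I-1 aff ·: hh
H/I-2 ? ·: HH|Hh|hh
H/II-1 ? I-1×I-2: Hh|hh
H/II-2 ? I-1×I-2: Hh|hh
⇒ H over [I-1,I-2,II-1,II-2]: 6 consistent
M/I-1 un ·: MM|Mm
M/I-2 un ·: MM|Mm
M/II-1 un I-1×I-2: MM|Mm
M/II-2 ? I-1×I-2: MM|Mm|mm
⇒ M over [I-1,I-2,II-1,II-2]: 15 consistent
T/I-1 un ·: TT|Tt
T/I-2 ? ·: TT|Tt|tt
T/II-1 un I-1×I-2: TT|Tt
T/II-2 ? I-1×I-2: TT|Tt|tt
⇒ T over [I-1,I-2,II-1,II-2]: 18 consistent

II-1 ∈ {Hh MM TT, Hh MM Tt, Hh Mm TT, Hh Mm Tt, hh MM TT, hh MM Tt, hh Mm TT, hh Mm Tt}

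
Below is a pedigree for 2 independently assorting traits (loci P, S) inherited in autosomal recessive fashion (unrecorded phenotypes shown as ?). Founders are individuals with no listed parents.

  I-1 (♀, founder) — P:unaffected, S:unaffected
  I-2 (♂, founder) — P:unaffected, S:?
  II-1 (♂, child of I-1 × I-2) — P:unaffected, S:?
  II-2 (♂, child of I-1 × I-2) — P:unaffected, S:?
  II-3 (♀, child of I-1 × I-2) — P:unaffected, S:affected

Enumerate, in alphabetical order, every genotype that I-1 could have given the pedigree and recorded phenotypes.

I-1 ∈ {PP Ss, Pp Ss}

P/I-1 un ·: PP|Pp
P/I-2 un ·: PP|Pp
P/II-1 un I-1×I-2: PP|Pp
P/II-2 un I-1×I-2: PP|Pp
P/II-3 un I-1×I-2: PP|Pp
⇒ P over [I-1,I-2,II-1,II-2,II-3]: 25 consistent
S/I-1 un ·: Ss
S/I-2 ? ·: Ss|ss
S/II-1 ? I-1×I-2: SS|Ss|ss
S/II-2 ? I-1×I-2: SS|Ss|ss
S/II-3 aff I-1×I-2: ss
⇒ S over [I-1,I-2,II-1,II-2,II-3]: 13 consistent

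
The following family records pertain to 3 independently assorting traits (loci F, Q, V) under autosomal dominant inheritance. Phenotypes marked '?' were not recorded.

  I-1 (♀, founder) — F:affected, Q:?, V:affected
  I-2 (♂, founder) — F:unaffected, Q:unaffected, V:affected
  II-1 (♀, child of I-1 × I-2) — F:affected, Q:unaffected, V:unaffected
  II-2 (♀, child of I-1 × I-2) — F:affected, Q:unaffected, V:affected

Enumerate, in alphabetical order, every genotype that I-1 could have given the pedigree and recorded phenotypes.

I-1 ∈ {FF Qq Vv, FF qq Vv, Ff Qq Vv, Ff qq Vv}

F/I-1 aff ·: Ff|FF
F/I-2 un ·: ff
F/II-1 aff I-1×I-2: Ff
F/II-2 aff I-1×I-2: Ff
⇒ F over [I-1,I-2,II-1,II-2]: 2 consistent
Q/I-1 ? ·: qq|Qq
Q/I-2 un ·: qq
Q/II-1 un I-1×I-2: qq
Q/II-2 un I-1×I-2: qq
⇒ Q over [I-1,I-2,II-1,II-2]: 2 consistent
V/I-1 aff ·: Vv
V/I-2 aff ·: Vv
V/II-1 un I-1×I-2: vv
V/II-2 aff I-1×I-2: Vv|VV
⇒ V over [I-1,I-2,II-1,II-2]: 2 consistent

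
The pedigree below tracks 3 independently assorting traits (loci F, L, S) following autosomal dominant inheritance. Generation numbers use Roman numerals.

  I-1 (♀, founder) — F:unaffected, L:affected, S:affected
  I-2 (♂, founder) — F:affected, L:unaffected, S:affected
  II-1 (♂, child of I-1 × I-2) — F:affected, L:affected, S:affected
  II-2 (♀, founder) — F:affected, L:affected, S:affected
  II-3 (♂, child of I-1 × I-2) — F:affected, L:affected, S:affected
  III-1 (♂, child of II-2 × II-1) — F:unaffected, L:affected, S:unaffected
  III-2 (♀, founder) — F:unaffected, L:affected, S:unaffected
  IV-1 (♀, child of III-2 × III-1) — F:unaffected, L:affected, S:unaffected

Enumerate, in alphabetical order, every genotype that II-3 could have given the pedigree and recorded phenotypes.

II-3 ∈ {Ff Ll SS, Ff Ll Ss}

F/I-1 un ·: ff
F/I-2 aff ·: Ff|FF
F/II-1 aff I-1×I-2: Ff
F/II-2 aff ·: Ff
F/II-3 aff I-1×I-2: Ff
F/III-1 un II-2×II-1: ff
F/III-2 un ·: ff
F/IV-1 un III-2×III-1: ff
⇒ F over [I-1,I-2,II-1,II-2,II-3,III-1,III-2,IV-1]: 2 consistent
L/I-1 aff ·: Ll|LL
L/I-2 un ·: ll
L/II-1 aff I-1×I-2: Ll
L/II-2 aff ·: Ll|LL
L/II-3 aff I-1×I-2: Ll
L/III-1 aff II-2×II-1: Ll|LL
L/III-2 aff ·: Ll|LL
L/IV-1 aff III-2×III-1: Ll|LL
⇒ L over [I-1,I-2,II-1,II-2,II-3,III-1,III-2,IV-1]: 28 consistent
S/I-1 aff ·: Ss|SS
S/I-2 aff ·: Ss|SS
S/II-1 aff I-1×I-2: Ss
S/II-2 aff ·: Ss
S/II-3 aff I-1×I-2: Ss|SS
S/III-1 un II-2×II-1: ss
S/III-2 un ·: ss
S/IV-1 un III-2×III-1: ss
⇒ S over [I-1,I-2,II-1,II-2,II-3,III-1,III-2,IV-1]: 6 consistent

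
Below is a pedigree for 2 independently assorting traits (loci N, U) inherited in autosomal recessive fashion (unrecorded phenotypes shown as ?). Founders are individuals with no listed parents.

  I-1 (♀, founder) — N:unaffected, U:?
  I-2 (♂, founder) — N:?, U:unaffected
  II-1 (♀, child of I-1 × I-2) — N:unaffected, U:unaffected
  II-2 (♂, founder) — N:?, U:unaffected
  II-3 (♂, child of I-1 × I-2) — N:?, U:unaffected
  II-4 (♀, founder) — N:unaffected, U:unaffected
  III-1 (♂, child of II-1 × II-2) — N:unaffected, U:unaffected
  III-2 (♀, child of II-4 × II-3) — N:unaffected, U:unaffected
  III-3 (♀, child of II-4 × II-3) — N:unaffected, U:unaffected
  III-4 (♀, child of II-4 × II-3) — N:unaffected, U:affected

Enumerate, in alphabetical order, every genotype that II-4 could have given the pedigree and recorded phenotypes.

N/I-1 un ·: NN|Nn
N/I-2 ? ·: NN|Nn|nn
N/II-1 un I-1×I-2: NN|Nn
N/II-2 ? ·: NN|Nn|nn
N/II-3 ? I-1×I-2: NN|Nn|nn
N/II-4 un ·: NN|Nn
N/III-1 un II-1×II-2: NN|Nn
N/III-2 un II-4×II-3: NN|Nn
N/III-3 un II-4×II-3: NN|Nn
N/III-4 un II-4×II-3: NN|Nn
⇒ N over [I-1,I-2,II-1,II-2,II-3,II-4,III-1,III-2,III-3,III-4]: 899 consistent
U/I-1 ? ·: UU|Uu|uu
U/I-2 un ·: UU|Uu
U/II-1 un I-1×I-2: UU|Uu
U/II-2 un ·: UU|Uu
U/II-3 un I-1×I-2: Uu
U/II-4 un ·: Uu
U/III-1 un II-1×II-2: UU|Uu
U/III-2 un II-4×II-3: UU|Uu
U/III-3 un II-4×II-3: UU|Uu
U/III-4 aff II-4×II-3: uu
⇒ U over [I-1,I-2,II-1,II-2,II-3,II-4,III-1,III-2,III-3,III-4]: 116 consistent

II-4 ∈ {NN Uu, Nn Uu}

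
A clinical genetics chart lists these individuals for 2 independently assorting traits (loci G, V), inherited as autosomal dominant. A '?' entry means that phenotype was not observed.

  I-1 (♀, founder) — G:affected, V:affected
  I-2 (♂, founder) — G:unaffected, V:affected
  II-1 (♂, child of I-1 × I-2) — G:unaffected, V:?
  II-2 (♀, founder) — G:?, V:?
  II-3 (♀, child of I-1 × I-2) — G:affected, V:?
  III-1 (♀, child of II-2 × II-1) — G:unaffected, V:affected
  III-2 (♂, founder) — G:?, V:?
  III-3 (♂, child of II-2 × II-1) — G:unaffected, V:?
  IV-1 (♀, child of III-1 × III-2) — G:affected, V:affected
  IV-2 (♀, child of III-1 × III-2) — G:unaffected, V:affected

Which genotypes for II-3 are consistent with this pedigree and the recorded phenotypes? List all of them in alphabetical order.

G/I-1 aff ·: Gg
G/I-2 un ·: gg
G/II-1 un I-1×I-2: gg
G/II-2 ? ·: gg|Gg
G/II-3 aff I-1×I-2: Gg
G/III-1 un II-2×II-1: gg
G/III-2 ? ·: Gg
G/III-3 un II-2×II-1: gg
G/IV-1 aff III-1×III-2: Gg
G/IV-2 un III-1×III-2: gg
⇒ G over [I-1,I-2,II-1,II-2,II-3,III-1,III-2,III-3,IV-1,IV-2]: 2 consistent
V/I-1 aff ·: Vv|VV
V/I-2 aff ·: Vv|VV
V/II-1 ? I-1×I-2: vv|Vv|VV
V/II-2 ? ·: vv|Vv|VV
V/II-3 ? I-1×I-2: vv|Vv|VV
V/III-1 aff II-2×II-1: Vv|VV
V/III-2 ? ·: vv|Vv|VV
V/III-3 ? II-2×II-1: vv|Vv|VV
V/IV-1 aff III-1×III-2: Vv|VV
V/IV-2 aff III-1×III-2: Vv|VV
⇒ V over [I-1,I-2,II-1,II-2,II-3,III-1,III-2,III-3,IV-1,IV-2]: 1092 consistent

II-3 ∈ {Gg VV, Gg Vv, Gg vv}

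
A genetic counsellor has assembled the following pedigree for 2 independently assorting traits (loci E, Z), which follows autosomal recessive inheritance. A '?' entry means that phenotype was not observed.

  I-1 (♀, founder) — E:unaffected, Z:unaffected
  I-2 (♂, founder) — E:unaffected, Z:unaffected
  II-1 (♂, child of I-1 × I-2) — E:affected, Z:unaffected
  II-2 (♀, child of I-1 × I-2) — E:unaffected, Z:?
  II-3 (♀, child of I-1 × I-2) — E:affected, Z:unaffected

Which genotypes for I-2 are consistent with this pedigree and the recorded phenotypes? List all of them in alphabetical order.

I-2 ∈ {Ee ZZ, Ee Zz}

E/I-1 un ·: Ee
E/I-2 un ·: Ee
E/II-1 aff I-1×I-2: ee
E/II-2 un I-1×I-2: EE|Ee
E/II-3 aff I-1×I-2: ee
⇒ E over [I-1,I-2,II-1,II-2,II-3]: 2 consistent
Z/I-1 un ·: ZZ|Zz
Z/I-2 un ·: ZZ|Zz
Z/II-1 un I-1×I-2: ZZ|Zz
Z/II-2 ? I-1×I-2: ZZ|Zz|zz
Z/II-3 un I-1×I-2: ZZ|Zz
⇒ Z over [I-1,I-2,II-1,II-2,II-3]: 29 consistent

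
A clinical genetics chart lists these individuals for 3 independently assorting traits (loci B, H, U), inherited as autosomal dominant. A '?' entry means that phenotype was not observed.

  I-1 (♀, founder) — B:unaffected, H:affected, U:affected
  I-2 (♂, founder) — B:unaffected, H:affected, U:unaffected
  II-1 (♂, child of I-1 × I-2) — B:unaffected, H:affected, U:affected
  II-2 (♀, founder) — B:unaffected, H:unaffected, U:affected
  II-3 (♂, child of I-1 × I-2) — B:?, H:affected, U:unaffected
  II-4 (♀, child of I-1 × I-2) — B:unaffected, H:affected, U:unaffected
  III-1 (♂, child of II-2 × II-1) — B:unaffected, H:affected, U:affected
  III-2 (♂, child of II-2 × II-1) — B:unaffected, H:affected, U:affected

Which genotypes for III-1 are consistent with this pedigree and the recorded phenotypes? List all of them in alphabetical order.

III-1 ∈ {bb Hh UU, bb Hh Uu}

B/I-1 un ·: bb
B/I-2 un ·: bb
B/II-1 un I-1×I-2: bb
B/II-2 un ·: bb
B/II-3 ? I-1×I-2: bb
B/II-4 un I-1×I-2: bb
B/III-1 un II-2×II-1: bb
B/III-2 un II-2×II-1: bb
⇒ B over [I-1,I-2,II-1,II-2,II-3,II-4,III-1,III-2]: 1 consistent
H/I-1 aff ·: Hh|HH
H/I-2 aff ·: Hh|HH
H/II-1 aff I-1×I-2: Hh|HH
H/II-2 un ·: hh
H/II-3 aff I-1×I-2: Hh|HH
H/II-4 aff I-1×I-2: Hh|HH
H/III-1 aff II-2×II-1: Hh
H/III-2 aff II-2×II-1: Hh
⇒ H over [I-1,I-2,II-1,II-2,II-3,II-4,III-1,III-2]: 25 consistent
U/I-1 aff ·: Uu
U/I-2 un ·: uu
U/II-1 aff I-1×I-2: Uu
U/II-2 aff ·: Uu|UU
U/II-3 un I-1×I-2: uu
U/II-4 un I-1×I-2: uu
U/III-1 aff II-2×II-1: Uu|UU
U/III-2 aff II-2×II-1: Uu|UU
⇒ U over [I-1,I-2,II-1,II-2,II-3,II-4,III-1,III-2]: 8 consistent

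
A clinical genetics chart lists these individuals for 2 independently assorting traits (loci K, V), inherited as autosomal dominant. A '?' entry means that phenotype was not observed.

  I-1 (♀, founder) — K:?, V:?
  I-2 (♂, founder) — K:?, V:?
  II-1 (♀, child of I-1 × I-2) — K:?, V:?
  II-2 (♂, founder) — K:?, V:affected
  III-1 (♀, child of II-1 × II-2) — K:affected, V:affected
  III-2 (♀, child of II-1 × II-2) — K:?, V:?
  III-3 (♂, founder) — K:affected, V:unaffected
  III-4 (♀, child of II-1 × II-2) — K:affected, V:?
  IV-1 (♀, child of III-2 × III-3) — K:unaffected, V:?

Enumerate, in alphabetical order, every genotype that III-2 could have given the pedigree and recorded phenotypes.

K/I-1 ? ·: kk|Kk|KK
K/I-2 ? ·: kk|Kk|KK
K/II-1 ? I-1×I-2: kk|Kk|KK
K/II-2 ? ·: kk|Kk|KK
K/III-1 aff II-1×II-2: Kk|KK
K/III-2 ? II-1×II-2: kk|Kk
K/III-3 aff ·: Kk
K/III-4 aff II-1×II-2: Kk|KK
K/IV-1 un III-2×III-3: kk
⇒ K over [I-1,I-2,II-1,II-2,III-1,III-2,III-3,III-4,IV-1]: 130 consistent
V/I-1 ? ·: vv|Vv|VV
V/I-2 ? ·: vv|Vv|VV
V/II-1 ? I-1×I-2: vv|Vv|VV
V/II-2 aff ·: Vv|VV
V/III-1 aff II-1×II-2: Vv|VV
V/III-2 ? II-1×II-2: vv|Vv|VV
V/III-3 un ·: vv
V/III-4 ? II-1×II-2: vv|Vv|VV
V/IV-1 ? III-2×III-3: vv|Vv
⇒ V over [I-1,I-2,II-1,II-2,III-1,III-2,III-3,III-4,IV-1]: 336 consistent

III-2 ∈ {Kk VV, Kk Vv, Kk vv, kk VV, kk Vv, kk vv}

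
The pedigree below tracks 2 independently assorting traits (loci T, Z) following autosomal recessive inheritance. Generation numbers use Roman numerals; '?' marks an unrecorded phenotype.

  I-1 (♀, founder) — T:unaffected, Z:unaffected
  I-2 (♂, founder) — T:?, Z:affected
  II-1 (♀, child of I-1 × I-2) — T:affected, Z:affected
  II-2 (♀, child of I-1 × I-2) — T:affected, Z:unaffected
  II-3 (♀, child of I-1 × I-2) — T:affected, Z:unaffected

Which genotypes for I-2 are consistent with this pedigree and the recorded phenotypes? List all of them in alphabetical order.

T/I-1 un ·: Tt
T/I-2 ? ·: Tt|tt
T/II-1 aff I-1×I-2: tt
T/II-2 aff I-1×I-2: tt
T/II-3 aff I-1×I-2: tt
⇒ T over [I-1,I-2,II-1,II-2,II-3]: 2 consistent
Z/I-1 un ·: Zz
Z/I-2 aff ·: zz
Z/II-1 aff I-1×I-2: zz
Z/II-2 un I-1×I-2: Zz
Z/II-3 un I-1×I-2: Zz
⇒ Z over [I-1,I-2,II-1,II-2,II-3]: 1 consistent

I-2 ∈ {Tt zz, tt zz}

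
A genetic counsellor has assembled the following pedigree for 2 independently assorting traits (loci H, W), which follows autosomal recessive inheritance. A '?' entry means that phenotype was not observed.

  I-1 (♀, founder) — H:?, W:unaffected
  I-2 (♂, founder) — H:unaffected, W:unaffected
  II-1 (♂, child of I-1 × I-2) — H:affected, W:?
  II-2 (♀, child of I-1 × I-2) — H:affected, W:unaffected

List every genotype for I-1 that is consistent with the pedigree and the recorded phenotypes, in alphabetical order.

I-1 ∈ {Hh WW, Hh Ww, hh WW, hh Ww}

H/I-1 ? ·: Hh|hh
H/I-2 un ·: Hh
H/II-1 aff I-1×I-2: hh
H/II-2 aff I-1×I-2: hh
⇒ H over [I-1,I-2,II-1,II-2]: 2 consistent
W/I-1 un ·: WW|Ww
W/I-2 un ·: WW|Ww
W/II-1 ? I-1×I-2: WW|Ww|ww
W/II-2 un I-1×I-2: WW|Ww
⇒ W over [I-1,I-2,II-1,II-2]: 15 consistent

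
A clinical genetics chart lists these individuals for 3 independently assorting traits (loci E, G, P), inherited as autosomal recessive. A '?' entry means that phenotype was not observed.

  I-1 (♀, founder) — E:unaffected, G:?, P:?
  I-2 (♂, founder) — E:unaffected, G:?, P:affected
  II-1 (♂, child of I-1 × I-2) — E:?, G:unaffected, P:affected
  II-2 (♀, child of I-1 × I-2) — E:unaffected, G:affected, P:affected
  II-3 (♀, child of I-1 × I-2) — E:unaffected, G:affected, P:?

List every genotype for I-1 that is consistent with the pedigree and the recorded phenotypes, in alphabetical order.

I-1 ∈ {EE Gg Pp, EE Gg pp, EE gg Pp, EE gg pp, Ee Gg Pp, Ee Gg pp, Ee gg Pp, Ee gg pp}

E/I-1 un ·: EE|Ee
E/I-2 un ·: EE|Ee
E/II-1 ? I-1×I-2: EE|Ee|ee
E/II-2 un I-1×I-2: EE|Ee
E/II-3 un I-1×I-2: EE|Ee
⇒ E over [I-1,I-2,II-1,II-2,II-3]: 29 consistent
G/I-1 ? ·: Gg|gg
G/I-2 ? ·: Gg|gg
G/II-1 un I-1×I-2: GG|Gg
G/II-2 aff I-1×I-2: gg
G/II-3 aff I-1×I-2: gg
⇒ G over [I-1,I-2,II-1,II-2,II-3]: 4 consistent
P/I-1 ? ·: Pp|pp
P/I-2 aff ·: pp
P/II-1 aff I-1×I-2: pp
P/II-2 aff I-1×I-2: pp
P/II-3 ? I-1×I-2: Pp|pp
⇒ P over [I-1,I-2,II-1,II-2,II-3]: 3 consistent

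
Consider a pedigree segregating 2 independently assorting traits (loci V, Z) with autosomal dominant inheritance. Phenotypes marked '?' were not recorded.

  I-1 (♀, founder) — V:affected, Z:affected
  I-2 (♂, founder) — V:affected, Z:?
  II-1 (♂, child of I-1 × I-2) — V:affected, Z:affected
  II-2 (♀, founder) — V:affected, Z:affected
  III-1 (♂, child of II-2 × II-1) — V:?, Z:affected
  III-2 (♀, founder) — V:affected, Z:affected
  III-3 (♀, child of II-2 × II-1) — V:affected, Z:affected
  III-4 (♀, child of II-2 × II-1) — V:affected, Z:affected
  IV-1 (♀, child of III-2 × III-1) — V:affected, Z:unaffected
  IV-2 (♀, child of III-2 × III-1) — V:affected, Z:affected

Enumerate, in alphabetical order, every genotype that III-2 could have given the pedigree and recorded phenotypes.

III-2 ∈ {VV Zz, Vv Zz}

V/I-1 aff ·: Vv|VV
V/I-2 aff ·: Vv|VV
V/II-1 aff I-1×I-2: Vv|VV
V/II-2 aff ·: Vv|VV
V/III-1 ? II-2×II-1: vv|Vv|VV
V/III-2 aff ·: Vv|VV
V/III-3 aff II-2×II-1: Vv|VV
V/III-4 aff II-2×II-1: Vv|VV
V/IV-1 aff III-2×III-1: Vv|VV
V/IV-2 aff III-2×III-1: Vv|VV
⇒ V over [I-1,I-2,II-1,II-2,III-1,III-2,III-3,III-4,IV-1,IV-2]: 564 consistent
Z/I-1 aff ·: Zz|ZZ
Z/I-2 ? ·: zz|Zz|ZZ
Z/II-1 aff I-1×I-2: Zz|ZZ
Z/II-2 aff ·: Zz|ZZ
Z/III-1 aff II-2×II-1: Zz
Z/III-2 aff ·: Zz
Z/III-3 aff II-2×II-1: Zz|ZZ
Z/III-4 aff II-2×II-1: Zz|ZZ
Z/IV-1 un III-2×III-1: zz
Z/IV-2 aff III-2×III-1: Zz|ZZ
⇒ Z over [I-1,I-2,II-1,II-2,III-1,III-2,III-3,III-4,IV-1,IV-2]: 112 consistent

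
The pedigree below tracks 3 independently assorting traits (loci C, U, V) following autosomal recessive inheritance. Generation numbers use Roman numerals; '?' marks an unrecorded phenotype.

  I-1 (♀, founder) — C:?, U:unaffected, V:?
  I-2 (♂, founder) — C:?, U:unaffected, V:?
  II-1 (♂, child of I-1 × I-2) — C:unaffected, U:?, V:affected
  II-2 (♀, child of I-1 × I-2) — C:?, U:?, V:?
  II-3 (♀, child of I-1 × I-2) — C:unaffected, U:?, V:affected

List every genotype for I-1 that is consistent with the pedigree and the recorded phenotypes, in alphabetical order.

C/I-1 ? ·: CC|Cc|cc
C/I-2 ? ·: CC|Cc|cc
C/II-1 un I-1×I-2: CC|Cc
C/II-2 ? I-1×I-2: CC|Cc|cc
C/II-3 un I-1×I-2: CC|Cc
⇒ C over [I-1,I-2,II-1,II-2,II-3]: 35 consistent
U/I-1 un ·: UU|Uu
U/I-2 un ·: UU|Uu
U/II-1 ? I-1×I-2: UU|Uu|uu
U/II-2 ? I-1×I-2: UU|Uu|uu
U/II-3 ? I-1×I-2: UU|Uu|uu
⇒ U over [I-1,I-2,II-1,II-2,II-3]: 44 consistent
V/I-1 ? ·: Vv|vv
V/I-2 ? ·: Vv|vv
V/II-1 aff I-1×I-2: vv
V/II-2 ? I-1×I-2: VV|Vv|vv
V/II-3 aff I-1×I-2: vv
⇒ V over [I-1,I-2,II-1,II-2,II-3]: 8 consistent

I-1 ∈ {CC UU Vv, CC UU vv, CC Uu Vv, CC Uu vv, Cc UU Vv, Cc UU vv, Cc Uu Vv, Cc Uu vv, cc UU Vv, cc UU vv, cc Uu Vv, cc Uu vv}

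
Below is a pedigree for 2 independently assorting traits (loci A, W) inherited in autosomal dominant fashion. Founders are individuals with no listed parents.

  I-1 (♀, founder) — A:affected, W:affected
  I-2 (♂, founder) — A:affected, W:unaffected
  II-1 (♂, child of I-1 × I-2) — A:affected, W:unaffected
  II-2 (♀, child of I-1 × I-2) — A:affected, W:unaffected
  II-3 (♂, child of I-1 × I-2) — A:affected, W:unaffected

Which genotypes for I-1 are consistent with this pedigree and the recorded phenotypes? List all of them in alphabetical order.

A/I-1 aff ·: Aa|AA
A/I-2 aff ·: Aa|AA
A/II-1 aff I-1×I-2: Aa|AA
A/II-2 aff I-1×I-2: Aa|AA
A/II-3 aff I-1×I-2: Aa|AA
⇒ A over [I-1,I-2,II-1,II-2,II-3]: 25 consistent
W/I-1 aff ·: Ww
W/I-2 un ·: ww
W/II-1 un I-1×I-2: ww
W/II-2 un I-1×I-2: ww
W/II-3 un I-1×I-2: ww
⇒ W over [I-1,I-2,II-1,II-2,II-3]: 1 consistent

I-1 ∈ {AA Ww, Aa Ww}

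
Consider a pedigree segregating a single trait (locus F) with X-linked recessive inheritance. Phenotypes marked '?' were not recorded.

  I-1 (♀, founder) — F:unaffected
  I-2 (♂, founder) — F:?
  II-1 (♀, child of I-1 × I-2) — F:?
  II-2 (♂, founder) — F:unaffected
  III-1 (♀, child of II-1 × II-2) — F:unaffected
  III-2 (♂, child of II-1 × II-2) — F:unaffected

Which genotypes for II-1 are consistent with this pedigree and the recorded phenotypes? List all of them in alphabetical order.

F/I-1 un ·: X^FX^F|X^FX^f
F/I-2 ? ·: X^FY|X^fY
F/II-1 ? I-1×I-2: X^FX^F|X^FX^f
F/II-2 un ·: X^FY
F/III-1 un II-1×II-2: X^FX^F|X^FX^f
F/III-2 un II-1×II-2: X^FY
⇒ F over [I-1,I-2,II-1,II-2,III-1,III-2]: 8 consistent

II-1 ∈ {X^FX^F, X^FX^f}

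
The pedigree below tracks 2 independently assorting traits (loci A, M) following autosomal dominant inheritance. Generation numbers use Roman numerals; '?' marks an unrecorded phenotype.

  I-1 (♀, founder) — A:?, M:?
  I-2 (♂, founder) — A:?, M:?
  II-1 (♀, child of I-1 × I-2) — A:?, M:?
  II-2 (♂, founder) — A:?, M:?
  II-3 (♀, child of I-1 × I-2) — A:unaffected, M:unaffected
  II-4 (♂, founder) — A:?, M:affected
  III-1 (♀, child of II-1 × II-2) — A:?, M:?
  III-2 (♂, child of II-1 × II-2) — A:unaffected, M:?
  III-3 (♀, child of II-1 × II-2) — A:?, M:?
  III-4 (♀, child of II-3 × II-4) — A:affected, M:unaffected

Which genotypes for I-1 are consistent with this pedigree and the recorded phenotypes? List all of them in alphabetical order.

I-1 ∈ {Aa Mm, Aa mm, aa Mm, aa mm}

A/I-1 ? ·: aa|Aa
A/I-2 ? ·: aa|Aa
A/II-1 ? I-1×I-2: aa|Aa
A/II-2 ? ·: aa|Aa
A/II-3 un I-1×I-2: aa
A/II-4 ? ·: Aa|AA
A/III-1 ? II-1×II-2: aa|Aa|AA
A/III-2 un II-1×II-2: aa
A/III-3 ? II-1×II-2: aa|Aa|AA
A/III-4 aff II-3×II-4: Aa
⇒ A over [I-1,I-2,II-1,II-2,II-3,II-4,III-1,III-2,III-3,III-4]: 118 consistent
M/I-1 ? ·: mm|Mm
M/I-2 ? ·: mm|Mm
M/II-1 ? I-1×I-2: mm|Mm|MM
M/II-2 ? ·: mm|Mm|MM
M/II-3 un I-1×I-2: mm
M/II-4 aff ·: Mm
M/III-1 ? II-1×II-2: mm|Mm|MM
M/III-2 ? II-1×II-2: mm|Mm|MM
M/III-3 ? II-1×II-2: mm|Mm|MM
M/III-4 un II-3×II-4: mm
⇒ M over [I-1,I-2,II-1,II-2,II-3,II-4,III-1,III-2,III-3,III-4]: 179 consistent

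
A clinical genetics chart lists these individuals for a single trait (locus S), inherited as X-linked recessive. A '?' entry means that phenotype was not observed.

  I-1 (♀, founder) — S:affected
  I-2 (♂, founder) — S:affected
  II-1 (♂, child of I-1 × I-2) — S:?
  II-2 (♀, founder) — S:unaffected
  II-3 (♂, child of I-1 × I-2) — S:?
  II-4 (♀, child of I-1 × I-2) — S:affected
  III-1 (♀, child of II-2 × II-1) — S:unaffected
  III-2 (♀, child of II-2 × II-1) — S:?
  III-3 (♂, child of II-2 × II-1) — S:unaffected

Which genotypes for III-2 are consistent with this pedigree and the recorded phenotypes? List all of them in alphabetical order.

S/I-1 aff ·: X^sX^s
S/I-2 aff ·: X^sY
S/II-1 ? I-1×I-2: X^sY
S/II-2 un ·: X^SX^S|X^SX^s
S/II-3 ? I-1×I-2: X^sY
S/II-4 aff I-1×I-2: X^sX^s
S/III-1 un II-2×II-1: X^SX^s
S/III-2 ? II-2×II-1: X^SX^s|X^sX^s
S/III-3 un II-2×II-1: X^SY
⇒ S over [I-1,I-2,II-1,II-2,II-3,II-4,III-1,III-2,III-3]: 3 consistent

III-2 ∈ {X^SX^s, X^sX^s}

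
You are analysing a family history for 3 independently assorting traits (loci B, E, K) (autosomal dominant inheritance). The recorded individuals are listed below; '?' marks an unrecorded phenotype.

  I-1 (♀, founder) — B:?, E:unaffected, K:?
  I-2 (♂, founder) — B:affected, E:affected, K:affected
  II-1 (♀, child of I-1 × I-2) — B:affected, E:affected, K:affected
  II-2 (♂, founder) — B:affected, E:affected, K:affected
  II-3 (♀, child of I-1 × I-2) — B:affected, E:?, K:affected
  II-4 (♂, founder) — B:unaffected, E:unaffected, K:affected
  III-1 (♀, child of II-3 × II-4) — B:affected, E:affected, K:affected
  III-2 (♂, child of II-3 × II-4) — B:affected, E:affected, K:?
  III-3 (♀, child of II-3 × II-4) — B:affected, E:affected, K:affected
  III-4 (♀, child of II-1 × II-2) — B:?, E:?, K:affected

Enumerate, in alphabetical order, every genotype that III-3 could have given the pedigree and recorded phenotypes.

B/I-1 ? ·: bb|Bb|BB
B/I-2 aff ·: Bb|BB
B/II-1 aff I-1×I-2: Bb|BB
B/II-2 aff ·: Bb|BB
B/II-3 aff I-1×I-2: Bb|BB
B/II-4 un ·: bb
B/III-1 aff II-3×II-4: Bb
B/III-2 aff II-3×II-4: Bb
B/III-3 aff II-3×II-4: Bb
B/III-4 ? II-1×II-2: bb|Bb|BB
⇒ B over [I-1,I-2,II-1,II-2,II-3,II-4,III-1,III-2,III-3,III-4]: 61 consistent
E/I-1 un ·: ee
E/I-2 aff ·: Ee|EE
E/II-1 aff I-1×I-2: Ee
E/II-2 aff ·: Ee|EE
E/II-3 ? I-1×I-2: Ee
E/II-4 un ·: ee
E/III-1 aff II-3×II-4: Ee
E/III-2 aff II-3×II-4: Ee
E/III-3 aff II-3×II-4: Ee
E/III-4 ? II-1×II-2: ee|Ee|EE
⇒ E over [I-1,I-2,II-1,II-2,II-3,II-4,III-1,III-2,III-3,III-4]: 10 consistent
K/I-1 ? ·: kk|Kk|KK
K/I-2 aff ·: Kk|KK
K/II-1 aff I-1×I-2: Kk|KK
K/II-2 aff ·: Kk|KK
K/II-3 aff I-1×I-2: Kk|KK
K/II-4 aff ·: Kk|KK
K/III-1 aff II-3×II-4: Kk|KK
K/III-2 ? II-3×II-4: kk|Kk|KK
K/III-3 aff II-3×II-4: Kk|KK
K/III-4 aff II-1×II-2: Kk|KK
⇒ K over [I-1,I-2,II-1,II-2,II-3,II-4,III-1,III-2,III-3,III-4]: 796 consistent

III-3 ∈ {Bb Ee KK, Bb Ee Kk}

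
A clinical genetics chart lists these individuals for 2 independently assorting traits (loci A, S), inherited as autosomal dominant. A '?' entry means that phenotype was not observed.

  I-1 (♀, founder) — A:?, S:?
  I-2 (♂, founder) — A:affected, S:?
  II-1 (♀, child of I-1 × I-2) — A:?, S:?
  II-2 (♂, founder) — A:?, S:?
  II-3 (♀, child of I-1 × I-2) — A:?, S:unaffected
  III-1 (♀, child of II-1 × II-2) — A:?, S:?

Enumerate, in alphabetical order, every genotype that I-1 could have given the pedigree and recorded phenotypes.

A/I-1 ? ·: aa|Aa|AA
A/I-2 aff ·: Aa|AA
A/II-1 ? I-1×I-2: aa|Aa|AA
A/II-2 ? ·: aa|Aa|AA
A/II-3 ? I-1×I-2: aa|Aa|AA
A/III-1 ? II-1×II-2: aa|Aa|AA
⇒ A over [I-1,I-2,II-1,II-2,II-3,III-1]: 122 consistent
S/I-1 ? ·: ss|Ss
S/I-2 ? ·: ss|Ss
S/II-1 ? I-1×I-2: ss|Ss|SS
S/II-2 ? ·: ss|Ss|SS
S/II-3 un I-1×I-2: ss
S/III-1 ? II-1×II-2: ss|Ss|SS
⇒ S over [I-1,I-2,II-1,II-2,II-3,III-1]: 41 consistent

I-1 ∈ {AA Ss, AA ss, Aa Ss, Aa ss, aa Ss, aa ss}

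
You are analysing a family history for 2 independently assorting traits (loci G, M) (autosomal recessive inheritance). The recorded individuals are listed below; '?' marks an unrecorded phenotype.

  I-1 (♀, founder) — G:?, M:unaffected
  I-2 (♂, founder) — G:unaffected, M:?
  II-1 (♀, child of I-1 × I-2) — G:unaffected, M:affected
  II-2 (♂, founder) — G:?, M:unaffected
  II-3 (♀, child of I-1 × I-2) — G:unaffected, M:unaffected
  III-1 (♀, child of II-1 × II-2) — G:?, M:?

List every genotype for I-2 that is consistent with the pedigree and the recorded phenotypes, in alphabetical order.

I-2 ∈ {GG Mm, GG mm, Gg Mm, Gg mm}

G/I-1 ? ·: GG|Gg|gg
G/I-2 un ·: GG|Gg
G/II-1 un I-1×I-2: GG|Gg
G/II-2 ? ·: GG|Gg|gg
G/II-3 un I-1×I-2: GG|Gg
G/III-1 ? II-1×II-2: GG|Gg|gg
⇒ G over [I-1,I-2,II-1,II-2,II-3,III-1]: 84 consistent
M/I-1 un ·: Mm
M/I-2 ? ·: Mm|mm
M/II-1 aff I-1×I-2: mm
M/II-2 un ·: MM|Mm
M/II-3 un I-1×I-2: MM|Mm
M/III-1 ? II-1×II-2: Mm|mm
⇒ M over [I-1,I-2,II-1,II-2,II-3,III-1]: 9 consistent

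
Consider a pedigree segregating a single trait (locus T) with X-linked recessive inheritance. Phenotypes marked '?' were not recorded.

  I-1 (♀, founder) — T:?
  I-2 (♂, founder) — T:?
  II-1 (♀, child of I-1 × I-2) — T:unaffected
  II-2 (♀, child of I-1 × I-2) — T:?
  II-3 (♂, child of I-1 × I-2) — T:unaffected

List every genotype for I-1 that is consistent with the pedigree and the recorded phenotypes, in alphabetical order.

T/I-1 ? ·: X^TX^T|X^TX^t
T/I-2 ? ·: X^TY|X^tY
T/II-1 un I-1×I-2: X^TX^T|X^TX^t
T/II-2 ? I-1×I-2: X^TX^T|X^TX^t|X^tX^t
T/II-3 un I-1×I-2: X^TY
⇒ T over [I-1,I-2,II-1,II-2,II-3]: 8 consistent

I-1 ∈ {X^TX^T, X^TX^t}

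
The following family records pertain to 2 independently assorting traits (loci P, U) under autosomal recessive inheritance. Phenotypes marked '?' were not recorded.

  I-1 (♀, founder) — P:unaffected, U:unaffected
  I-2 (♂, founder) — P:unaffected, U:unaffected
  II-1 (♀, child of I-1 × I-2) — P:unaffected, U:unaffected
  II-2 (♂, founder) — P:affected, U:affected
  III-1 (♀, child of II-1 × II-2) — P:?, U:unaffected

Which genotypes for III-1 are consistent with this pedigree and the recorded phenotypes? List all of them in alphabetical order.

III-1 ∈ {Pp Uu, pp Uu}

P/I-1 un ·: PP|Pp
P/I-2 un ·: PP|Pp
P/II-1 un I-1×I-2: PP|Pp
P/II-2 aff ·: pp
P/III-1 ? II-1×II-2: Pp|pp
⇒ P over [I-1,I-2,II-1,II-2,III-1]: 10 consistent
U/I-1 un ·: UU|Uu
U/I-2 un ·: UU|Uu
U/II-1 un I-1×I-2: UU|Uu
U/II-2 aff ·: uu
U/III-1 un II-1×II-2: Uu
⇒ U over [I-1,I-2,II-1,II-2,III-1]: 7 consistent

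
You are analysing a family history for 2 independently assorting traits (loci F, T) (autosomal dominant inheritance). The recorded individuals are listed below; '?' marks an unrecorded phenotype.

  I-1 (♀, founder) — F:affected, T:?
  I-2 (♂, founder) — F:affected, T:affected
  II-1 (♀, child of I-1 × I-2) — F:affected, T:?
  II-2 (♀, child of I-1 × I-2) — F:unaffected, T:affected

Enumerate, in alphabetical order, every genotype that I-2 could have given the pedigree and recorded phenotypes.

I-2 ∈ {Ff TT, Ff Tt}

F/I-1 aff ·: Ff
F/I-2 aff ·: Ff
F/II-1 aff I-1×I-2: Ff|FF
F/II-2 un I-1×I-2: ff
⇒ F over [I-1,I-2,II-1,II-2]: 2 consistent
T/I-1 ? ·: tt|Tt|TT
T/I-2 aff ·: Tt|TT
T/II-1 ? I-1×I-2: tt|Tt|TT
T/II-2 aff I-1×I-2: Tt|TT
⇒ T over [I-1,I-2,II-1,II-2]: 18 consistent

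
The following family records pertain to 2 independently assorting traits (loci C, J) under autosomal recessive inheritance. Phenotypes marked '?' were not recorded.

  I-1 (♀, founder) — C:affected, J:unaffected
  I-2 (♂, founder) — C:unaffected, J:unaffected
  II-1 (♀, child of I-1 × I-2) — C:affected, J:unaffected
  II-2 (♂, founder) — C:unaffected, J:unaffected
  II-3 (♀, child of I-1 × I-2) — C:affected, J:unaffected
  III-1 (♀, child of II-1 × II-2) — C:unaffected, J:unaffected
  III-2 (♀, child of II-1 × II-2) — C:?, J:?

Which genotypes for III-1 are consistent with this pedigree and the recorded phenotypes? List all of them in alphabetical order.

C/I-1 aff ·: cc
C/I-2 un ·: Cc
C/II-1 aff I-1×I-2: cc
C/II-2 un ·: CC|Cc
C/II-3 aff I-1×I-2: cc
C/III-1 un II-1×II-2: Cc
C/III-2 ? II-1×II-2: Cc|cc
⇒ C over [I-1,I-2,II-1,II-2,II-3,III-1,III-2]: 3 consistent
J/I-1 un ·: JJ|Jj
J/I-2 un ·: JJ|Jj
J/II-1 un I-1×I-2: JJ|Jj
J/II-2 un ·: JJ|Jj
J/II-3 un I-1×I-2: JJ|Jj
J/III-1 un II-1×II-2: JJ|Jj
J/III-2 ? II-1×II-2: JJ|Jj|jj
⇒ J over [I-1,I-2,II-1,II-2,II-3,III-1,III-2]: 95 consistent

III-1 ∈ {Cc JJ, Cc Jj}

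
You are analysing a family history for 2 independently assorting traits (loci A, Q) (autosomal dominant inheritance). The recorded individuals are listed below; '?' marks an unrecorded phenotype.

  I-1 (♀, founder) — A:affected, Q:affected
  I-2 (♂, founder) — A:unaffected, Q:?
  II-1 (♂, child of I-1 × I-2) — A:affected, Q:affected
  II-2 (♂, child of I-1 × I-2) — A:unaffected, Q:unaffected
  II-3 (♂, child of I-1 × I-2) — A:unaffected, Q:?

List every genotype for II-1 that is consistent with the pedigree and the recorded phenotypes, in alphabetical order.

A/I-1 aff ·: Aa
A/I-2 un ·: aa
A/II-1 aff I-1×I-2: Aa
A/II-2 un I-1×I-2: aa
A/II-3 un I-1×I-2: aa
⇒ A over [I-1,I-2,II-1,II-2,II-3]: 1 consistent
Q/I-1 aff ·: Qq
Q/I-2 ? ·: qq|Qq
Q/II-1 aff I-1×I-2: Qq|QQ
Q/II-2 un I-1×I-2: qq
Q/II-3 ? I-1×I-2: qq|Qq|QQ
⇒ Q over [I-1,I-2,II-1,II-2,II-3]: 8 consistent

II-1 ∈ {Aa QQ, Aa Qq}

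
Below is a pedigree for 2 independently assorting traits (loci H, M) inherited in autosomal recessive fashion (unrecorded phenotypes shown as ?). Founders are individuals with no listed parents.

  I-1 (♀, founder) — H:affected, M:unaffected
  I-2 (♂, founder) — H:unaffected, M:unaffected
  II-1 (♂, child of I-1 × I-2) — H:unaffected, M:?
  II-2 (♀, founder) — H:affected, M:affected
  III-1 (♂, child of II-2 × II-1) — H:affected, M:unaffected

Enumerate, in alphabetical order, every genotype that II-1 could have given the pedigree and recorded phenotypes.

H/I-1 aff ·: hh
H/I-2 un ·: HH|Hh
H/II-1 un I-1×I-2: Hh
H/II-2 aff ·: hh
H/III-1 aff II-2×II-1: hh
⇒ H over [I-1,I-2,II-1,II-2,III-1]: 2 consistent
M/I-1 un ·: MM|Mm
M/I-2 un ·: MM|Mm
M/II-1 ? I-1×I-2: MM|Mm
M/II-2 aff ·: mm
M/III-1 un II-2×II-1: Mm
⇒ M over [I-1,I-2,II-1,II-2,III-1]: 7 consistent

II-1 ∈ {Hh MM, Hh Mm}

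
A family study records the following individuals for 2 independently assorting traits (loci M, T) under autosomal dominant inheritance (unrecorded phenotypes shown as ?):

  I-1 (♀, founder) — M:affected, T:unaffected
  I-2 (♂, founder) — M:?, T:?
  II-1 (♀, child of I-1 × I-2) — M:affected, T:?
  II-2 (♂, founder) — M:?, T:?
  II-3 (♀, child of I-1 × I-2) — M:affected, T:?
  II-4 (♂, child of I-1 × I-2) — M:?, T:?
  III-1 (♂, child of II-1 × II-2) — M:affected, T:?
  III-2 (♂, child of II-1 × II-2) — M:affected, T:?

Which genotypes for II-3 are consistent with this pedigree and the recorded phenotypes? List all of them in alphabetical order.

M/I-1 aff ·: Mm|MM
M/I-2 ? ·: mm|Mm|MM
M/II-1 aff I-1×I-2: Mm|MM
M/II-2 ? ·: mm|Mm|MM
M/II-3 aff I-1×I-2: Mm|MM
M/II-4 ? I-1×I-2: mm|Mm|MM
M/III-1 aff II-1×II-2: Mm|MM
M/III-2 aff II-1×II-2: Mm|MM
⇒ M over [I-1,I-2,II-1,II-2,II-3,II-4,III-1,III-2]: 243 consistent
T/I-1 un ·: tt
T/I-2 ? ·: tt|Tt|TT
T/II-1 ? I-1×I-2: tt|Tt
T/II-2 ? ·: tt|Tt|TT
T/II-3 ? I-1×I-2: tt|Tt
T/II-4 ? I-1×I-2: tt|Tt
T/III-1 ? II-1×II-2: tt|Tt|TT
T/III-2 ? II-1×II-2: tt|Tt|TT
⇒ T over [I-1,I-2,II-1,II-2,II-3,II-4,III-1,III-2]: 115 consistent

II-3 ∈ {MM Tt, MM tt, Mm Tt, Mm tt}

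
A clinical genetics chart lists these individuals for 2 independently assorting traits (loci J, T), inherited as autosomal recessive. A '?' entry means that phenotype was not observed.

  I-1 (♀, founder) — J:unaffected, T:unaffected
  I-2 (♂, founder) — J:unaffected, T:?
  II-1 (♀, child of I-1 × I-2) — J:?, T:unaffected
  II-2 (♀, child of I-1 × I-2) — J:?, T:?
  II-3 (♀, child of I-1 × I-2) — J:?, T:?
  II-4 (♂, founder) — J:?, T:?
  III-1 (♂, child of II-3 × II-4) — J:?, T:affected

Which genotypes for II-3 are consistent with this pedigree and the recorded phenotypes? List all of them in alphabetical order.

J/I-1 un ·: JJ|Jj
J/I-2 un ·: JJ|Jj
J/II-1 ? I-1×I-2: JJ|Jj|jj
J/II-2 ? I-1×I-2: JJ|Jj|jj
J/II-3 ? I-1×I-2: JJ|Jj|jj
J/II-4 ? ·: JJ|Jj|jj
J/III-1 ? II-3×II-4: JJ|Jj|jj
⇒ J over [I-1,I-2,II-1,II-2,II-3,II-4,III-1]: 227 consistent
T/I-1 un ·: TT|Tt
T/I-2 ? ·: TT|Tt|tt
T/II-1 un I-1×I-2: TT|Tt
T/II-2 ? I-1×I-2: TT|Tt|tt
T/II-3 ? I-1×I-2: Tt|tt
T/II-4 ? ·: Tt|tt
T/III-1 aff II-3×II-4: tt
⇒ T over [I-1,I-2,II-1,II-2,II-3,II-4,III-1]: 50 consistent

II-3 ∈ {JJ Tt, JJ tt, Jj Tt, Jj tt, jj Tt, jj tt}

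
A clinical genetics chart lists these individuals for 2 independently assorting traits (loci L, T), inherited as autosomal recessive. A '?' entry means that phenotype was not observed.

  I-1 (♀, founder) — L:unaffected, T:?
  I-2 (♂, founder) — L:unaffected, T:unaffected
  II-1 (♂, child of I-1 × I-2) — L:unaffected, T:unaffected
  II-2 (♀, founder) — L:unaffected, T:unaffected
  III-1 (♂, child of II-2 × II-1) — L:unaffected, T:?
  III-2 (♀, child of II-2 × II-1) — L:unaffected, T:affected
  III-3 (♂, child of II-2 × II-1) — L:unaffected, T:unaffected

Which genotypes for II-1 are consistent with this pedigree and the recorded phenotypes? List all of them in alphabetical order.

II-1 ∈ {LL Tt, Ll Tt}

L/I-1 un ·: LL|Ll
L/I-2 un ·: LL|Ll
L/II-1 un I-1×I-2: LL|Ll
L/II-2 un ·: LL|Ll
L/III-1 un II-2×II-1: LL|Ll
L/III-2 un II-2×II-1: LL|Ll
L/III-3 un II-2×II-1: LL|Ll
⇒ L over [I-1,I-2,II-1,II-2,III-1,III-2,III-3]: 84 consistent
T/I-1 ? ·: TT|Tt|tt
T/I-2 un ·: TT|Tt
T/II-1 un I-1×I-2: Tt
T/II-2 un ·: Tt
T/III-1 ? II-2×II-1: TT|Tt|tt
T/III-2 aff II-2×II-1: tt
T/III-3 un II-2×II-1: TT|Tt
⇒ T over [I-1,I-2,II-1,II-2,III-1,III-2,III-3]: 30 consistent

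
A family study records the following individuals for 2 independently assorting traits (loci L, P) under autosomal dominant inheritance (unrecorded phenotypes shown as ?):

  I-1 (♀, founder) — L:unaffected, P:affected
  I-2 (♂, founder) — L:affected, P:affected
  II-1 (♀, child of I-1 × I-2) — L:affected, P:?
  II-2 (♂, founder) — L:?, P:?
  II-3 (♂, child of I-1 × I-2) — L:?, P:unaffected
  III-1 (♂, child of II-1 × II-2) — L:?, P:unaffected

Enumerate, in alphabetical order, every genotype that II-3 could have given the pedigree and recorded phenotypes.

L/I-1 un ·: ll
L/I-2 aff ·: Ll|LL
L/II-1 aff I-1×I-2: Ll
L/II-2 ? ·: ll|Ll|LL
L/II-3 ? I-1×I-2: ll|Ll
L/III-1 ? II-1×II-2: ll|Ll|LL
⇒ L over [I-1,I-2,II-1,II-2,II-3,III-1]: 21 consistent
P/I-1 aff ·: Pp
P/I-2 aff ·: Pp
P/II-1 ? I-1×I-2: pp|Pp
P/II-2 ? ·: pp|Pp
P/II-3 un I-1×I-2: pp
P/III-1 un II-1×II-2: pp
⇒ P over [I-1,I-2,II-1,II-2,II-3,III-1]: 4 consistent

II-3 ∈ {Ll pp, ll pp}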